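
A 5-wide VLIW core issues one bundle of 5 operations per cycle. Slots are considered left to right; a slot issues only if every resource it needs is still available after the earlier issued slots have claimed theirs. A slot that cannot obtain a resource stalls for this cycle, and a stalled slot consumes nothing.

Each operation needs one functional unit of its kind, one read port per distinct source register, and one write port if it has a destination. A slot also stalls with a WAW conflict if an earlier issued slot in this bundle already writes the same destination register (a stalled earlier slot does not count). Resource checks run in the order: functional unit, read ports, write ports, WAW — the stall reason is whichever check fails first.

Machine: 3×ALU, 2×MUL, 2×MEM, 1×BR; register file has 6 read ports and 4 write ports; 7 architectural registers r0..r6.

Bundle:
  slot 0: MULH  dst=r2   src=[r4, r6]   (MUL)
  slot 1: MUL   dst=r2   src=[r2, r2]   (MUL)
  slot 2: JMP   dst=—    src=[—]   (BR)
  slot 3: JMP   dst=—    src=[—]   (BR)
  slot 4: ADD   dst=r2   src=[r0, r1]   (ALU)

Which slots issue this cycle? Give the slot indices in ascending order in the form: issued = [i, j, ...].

issued = [0, 2]

#0 MUL src=r4,r6 dispatched  <A:3 Mu:1 Ld:2 B:1 rd:4 wr:3>
#1 MUL src=r2,r2 held:WAW  <A:3 Mu:1 Ld:2 B:1 rd:4 wr:3>
#2 BR src=- dispatched  <A:3 Mu:1 Ld:2 B:0 rd:4 wr:3>
#3 BR src=- held:FU  <A:3 Mu:1 Ld:2 B:0 rd:4 wr:3>
#4 ALU src=r0,r1 held:WAW  <A:3 Mu:1 Ld:2 B:0 rd:4 wr:3>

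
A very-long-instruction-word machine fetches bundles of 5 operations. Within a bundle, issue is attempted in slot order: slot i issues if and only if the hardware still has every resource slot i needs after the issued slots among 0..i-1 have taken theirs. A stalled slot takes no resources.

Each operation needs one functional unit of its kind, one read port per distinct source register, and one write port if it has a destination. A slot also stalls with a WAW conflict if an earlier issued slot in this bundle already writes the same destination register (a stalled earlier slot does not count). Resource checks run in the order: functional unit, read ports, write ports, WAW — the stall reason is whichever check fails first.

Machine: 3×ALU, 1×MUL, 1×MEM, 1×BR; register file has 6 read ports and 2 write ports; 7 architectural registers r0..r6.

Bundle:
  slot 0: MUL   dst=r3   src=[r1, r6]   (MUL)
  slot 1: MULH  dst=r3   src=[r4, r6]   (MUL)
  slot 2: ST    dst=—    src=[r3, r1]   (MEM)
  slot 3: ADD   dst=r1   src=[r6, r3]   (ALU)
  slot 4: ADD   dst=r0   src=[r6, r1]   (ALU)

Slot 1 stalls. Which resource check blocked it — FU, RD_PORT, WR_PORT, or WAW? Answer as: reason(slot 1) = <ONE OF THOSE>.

reason(slot 1) = FU

  0. MUL→r3 ⇒ go  {3A/0Mu/1Ld/1B | 4r 1w}
  1. MUL→r3 ⇒ no(FU)  {3A/0Mu/1Ld/1B | 4r 1w}
  2. MEM ⇒ go  {3A/0Mu/0Ld/1B | 2r 1w}
  3. ALU→r1 ⇒ go  {2A/0Mu/0Ld/1B | 0r 0w}
  4. ALU→r0 ⇒ no(RD_PORT)  {2A/0Mu/0Ld/1B | 0r 0w}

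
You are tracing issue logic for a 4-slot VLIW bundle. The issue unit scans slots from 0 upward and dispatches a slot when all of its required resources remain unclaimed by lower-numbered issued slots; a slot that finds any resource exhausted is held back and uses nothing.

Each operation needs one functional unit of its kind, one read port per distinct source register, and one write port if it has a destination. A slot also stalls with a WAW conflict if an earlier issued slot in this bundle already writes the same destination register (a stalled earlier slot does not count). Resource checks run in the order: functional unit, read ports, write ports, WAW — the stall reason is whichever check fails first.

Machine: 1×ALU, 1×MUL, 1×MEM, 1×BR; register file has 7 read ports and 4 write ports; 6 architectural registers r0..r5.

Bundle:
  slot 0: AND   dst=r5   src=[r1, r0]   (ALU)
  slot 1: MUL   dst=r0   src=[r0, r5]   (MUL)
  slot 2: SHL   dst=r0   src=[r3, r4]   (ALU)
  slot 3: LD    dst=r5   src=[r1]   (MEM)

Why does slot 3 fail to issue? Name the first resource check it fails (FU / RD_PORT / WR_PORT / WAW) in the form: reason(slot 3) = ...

reason(slot 3) = WAW

[0] ALU needs rd=2 wr=1: ok; after: ALU=0 MUL=1 MEM=1 BR=1, R=5, W=3
[1] MUL needs rd=2 wr=1: ok; after: ALU=0 MUL=0 MEM=1 BR=1, R=3, W=2
[2] ALU needs rd=2 wr=1: FU; after: ALU=0 MUL=0 MEM=1 BR=1, R=3, W=2
[3] MEM needs rd=1 wr=1: WAW; after: ALU=0 MUL=0 MEM=1 BR=1, R=3, W=2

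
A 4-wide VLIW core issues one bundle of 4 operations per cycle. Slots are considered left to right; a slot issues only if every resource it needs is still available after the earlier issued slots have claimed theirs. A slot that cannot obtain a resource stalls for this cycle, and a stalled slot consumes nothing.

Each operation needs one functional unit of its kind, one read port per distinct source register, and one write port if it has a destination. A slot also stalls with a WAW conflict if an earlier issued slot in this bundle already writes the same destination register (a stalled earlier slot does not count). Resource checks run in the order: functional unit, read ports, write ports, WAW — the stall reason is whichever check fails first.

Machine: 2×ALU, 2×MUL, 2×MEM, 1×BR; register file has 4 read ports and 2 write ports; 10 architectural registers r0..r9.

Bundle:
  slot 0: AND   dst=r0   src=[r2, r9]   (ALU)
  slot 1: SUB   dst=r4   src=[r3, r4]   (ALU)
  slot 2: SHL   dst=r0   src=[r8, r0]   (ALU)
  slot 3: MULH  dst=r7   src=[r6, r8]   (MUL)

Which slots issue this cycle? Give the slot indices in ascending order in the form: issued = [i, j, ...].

issued = [0, 1]

  0. ALU→r0 ⇒ go  {1A/2Mu/2Ld/1B | 2r 1w}
  1. ALU→r4 ⇒ go  {0A/2Mu/2Ld/1B | 0r 0w}
  2. ALU→r0 ⇒ no(FU)  {0A/2Mu/2Ld/1B | 0r 0w}
  3. MUL→r7 ⇒ no(RD_PORT)  {0A/2Mu/2Ld/1B | 0r 0w}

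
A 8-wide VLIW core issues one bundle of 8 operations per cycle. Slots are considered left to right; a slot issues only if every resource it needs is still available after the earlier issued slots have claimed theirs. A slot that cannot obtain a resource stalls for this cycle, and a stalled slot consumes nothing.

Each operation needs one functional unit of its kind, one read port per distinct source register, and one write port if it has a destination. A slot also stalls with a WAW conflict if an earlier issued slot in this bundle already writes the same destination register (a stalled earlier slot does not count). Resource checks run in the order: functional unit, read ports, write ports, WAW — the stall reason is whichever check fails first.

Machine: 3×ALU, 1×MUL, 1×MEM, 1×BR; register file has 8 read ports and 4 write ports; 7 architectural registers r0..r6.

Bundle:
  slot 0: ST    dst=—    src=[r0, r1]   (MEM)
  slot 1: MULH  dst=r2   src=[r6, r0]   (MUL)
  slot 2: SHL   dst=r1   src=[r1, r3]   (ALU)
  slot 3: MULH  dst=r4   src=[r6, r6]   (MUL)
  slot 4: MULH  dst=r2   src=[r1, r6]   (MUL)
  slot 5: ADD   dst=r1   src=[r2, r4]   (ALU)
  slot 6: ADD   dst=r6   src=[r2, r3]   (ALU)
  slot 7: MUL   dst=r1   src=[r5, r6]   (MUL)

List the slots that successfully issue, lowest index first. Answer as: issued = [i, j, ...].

#0 MEM src=r0,r1 dispatched  <A:3 Mu:1 Ld:0 B:1 rd:6 wr:4>
#1 MUL src=r6,r0 dispatched  <A:3 Mu:0 Ld:0 B:1 rd:4 wr:3>
#2 ALU src=r1,r3 dispatched  <A:2 Mu:0 Ld:0 B:1 rd:2 wr:2>
#3 MUL src=r6,r6 held:FU  <A:2 Mu:0 Ld:0 B:1 rd:2 wr:2>
#4 MUL src=r1,r6 held:FU  <A:2 Mu:0 Ld:0 B:1 rd:2 wr:2>
#5 ALU src=r2,r4 held:WAW  <A:2 Mu:0 Ld:0 B:1 rd:2 wr:2>
#6 ALU src=r2,r3 dispatched  <A:1 Mu:0 Ld:0 B:1 rd:0 wr:1>
#7 MUL src=r5,r6 held:FU  <A:1 Mu:0 Ld:0 B:1 rd:0 wr:1>

issued = [0, 1, 2, 6]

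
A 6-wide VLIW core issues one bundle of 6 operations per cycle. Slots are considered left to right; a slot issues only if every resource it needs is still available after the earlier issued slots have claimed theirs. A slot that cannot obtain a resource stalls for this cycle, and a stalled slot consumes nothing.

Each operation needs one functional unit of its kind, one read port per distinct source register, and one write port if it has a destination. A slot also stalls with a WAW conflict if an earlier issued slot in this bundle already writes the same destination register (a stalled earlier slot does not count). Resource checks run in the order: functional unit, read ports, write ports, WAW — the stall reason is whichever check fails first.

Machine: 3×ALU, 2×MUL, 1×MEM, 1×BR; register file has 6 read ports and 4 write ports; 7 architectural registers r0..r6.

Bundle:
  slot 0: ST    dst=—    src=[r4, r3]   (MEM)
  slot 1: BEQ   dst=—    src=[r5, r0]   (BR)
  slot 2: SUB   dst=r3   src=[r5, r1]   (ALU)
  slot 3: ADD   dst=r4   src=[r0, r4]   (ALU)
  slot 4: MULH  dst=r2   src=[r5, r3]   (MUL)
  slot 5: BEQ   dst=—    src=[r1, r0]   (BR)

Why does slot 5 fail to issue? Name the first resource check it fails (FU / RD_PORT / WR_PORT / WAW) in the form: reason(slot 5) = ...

(0) want 1×MEM +2rd +0wr — yes → AL3|MU2|ME0|BR1|rd4|wr4
(1) want 1×BR +2rd +0wr — yes → AL3|MU2|ME0|BR0|rd2|wr4
(2) want 1×ALU +2rd +1wr — yes → AL2|MU2|ME0|BR0|rd0|wr3
(3) want 1×ALU +2rd +1wr — RD_PORT → AL2|MU2|ME0|BR0|rd0|wr3
(4) want 1×MUL +2rd +1wr — RD_PORT → AL2|MU2|ME0|BR0|rd0|wr3
(5) want 1×BR +2rd +0wr — FU → AL2|MU2|ME0|BR0|rd0|wr3

reason(slot 5) = FU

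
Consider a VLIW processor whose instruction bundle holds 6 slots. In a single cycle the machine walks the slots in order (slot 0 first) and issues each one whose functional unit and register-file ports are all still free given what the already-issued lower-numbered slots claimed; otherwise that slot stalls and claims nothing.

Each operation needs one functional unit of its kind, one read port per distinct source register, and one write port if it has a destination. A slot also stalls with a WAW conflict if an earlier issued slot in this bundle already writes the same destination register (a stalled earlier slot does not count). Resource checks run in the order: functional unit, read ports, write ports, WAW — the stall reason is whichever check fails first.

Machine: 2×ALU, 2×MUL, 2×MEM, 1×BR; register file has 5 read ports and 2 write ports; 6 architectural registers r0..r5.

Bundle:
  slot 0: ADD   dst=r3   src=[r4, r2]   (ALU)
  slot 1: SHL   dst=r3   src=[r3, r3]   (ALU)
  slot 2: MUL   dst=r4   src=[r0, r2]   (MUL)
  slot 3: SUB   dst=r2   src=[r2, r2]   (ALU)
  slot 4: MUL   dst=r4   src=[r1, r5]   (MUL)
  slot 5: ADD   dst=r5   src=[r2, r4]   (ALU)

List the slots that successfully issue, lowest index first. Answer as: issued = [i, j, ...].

(0) want 1×ALU +2rd +1wr — yes → AL1|MU2|ME2|BR1|rd3|wr1
(1) want 1×ALU +1rd +1wr — WAW → AL1|MU2|ME2|BR1|rd3|wr1
(2) want 1×MUL +2rd +1wr — yes → AL1|MU1|ME2|BR1|rd1|wr0
(3) want 1×ALU +1rd +1wr — WR_PORT → AL1|MU1|ME2|BR1|rd1|wr0
(4) want 1×MUL +2rd +1wr — RD_PORT → AL1|MU1|ME2|BR1|rd1|wr0
(5) want 1×ALU +2rd +1wr — RD_PORT → AL1|MU1|ME2|BR1|rd1|wr0

issued = [0, 2]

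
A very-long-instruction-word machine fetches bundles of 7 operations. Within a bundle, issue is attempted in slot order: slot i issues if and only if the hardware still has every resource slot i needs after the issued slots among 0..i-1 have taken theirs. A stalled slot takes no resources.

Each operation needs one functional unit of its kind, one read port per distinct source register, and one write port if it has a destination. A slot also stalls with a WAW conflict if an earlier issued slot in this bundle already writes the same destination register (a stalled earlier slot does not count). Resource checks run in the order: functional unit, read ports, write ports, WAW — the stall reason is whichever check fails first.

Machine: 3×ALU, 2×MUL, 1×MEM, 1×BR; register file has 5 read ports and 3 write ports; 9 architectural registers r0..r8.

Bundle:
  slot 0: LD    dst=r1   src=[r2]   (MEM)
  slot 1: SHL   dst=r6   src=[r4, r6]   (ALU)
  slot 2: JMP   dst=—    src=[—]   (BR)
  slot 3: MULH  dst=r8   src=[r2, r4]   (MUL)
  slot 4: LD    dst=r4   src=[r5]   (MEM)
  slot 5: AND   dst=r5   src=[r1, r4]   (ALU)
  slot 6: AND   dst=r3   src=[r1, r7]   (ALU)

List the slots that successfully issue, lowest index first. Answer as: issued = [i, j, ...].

  0. MEM→r1 ⇒ go  {3A/2Mu/0Ld/1B | 4r 2w}
  1. ALU→r6 ⇒ go  {2A/2Mu/0Ld/1B | 2r 1w}
  2. BR ⇒ go  {2A/2Mu/0Ld/0B | 2r 1w}
  3. MUL→r8 ⇒ go  {2A/1Mu/0Ld/0B | 0r 0w}
  4. MEM→r4 ⇒ no(FU)  {2A/1Mu/0Ld/0B | 0r 0w}
  5. ALU→r5 ⇒ no(RD_PORT)  {2A/1Mu/0Ld/0B | 0r 0w}
  6. ALU→r3 ⇒ no(RD_PORT)  {2A/1Mu/0Ld/0B | 0r 0w}

issued = [0, 1, 2, 3]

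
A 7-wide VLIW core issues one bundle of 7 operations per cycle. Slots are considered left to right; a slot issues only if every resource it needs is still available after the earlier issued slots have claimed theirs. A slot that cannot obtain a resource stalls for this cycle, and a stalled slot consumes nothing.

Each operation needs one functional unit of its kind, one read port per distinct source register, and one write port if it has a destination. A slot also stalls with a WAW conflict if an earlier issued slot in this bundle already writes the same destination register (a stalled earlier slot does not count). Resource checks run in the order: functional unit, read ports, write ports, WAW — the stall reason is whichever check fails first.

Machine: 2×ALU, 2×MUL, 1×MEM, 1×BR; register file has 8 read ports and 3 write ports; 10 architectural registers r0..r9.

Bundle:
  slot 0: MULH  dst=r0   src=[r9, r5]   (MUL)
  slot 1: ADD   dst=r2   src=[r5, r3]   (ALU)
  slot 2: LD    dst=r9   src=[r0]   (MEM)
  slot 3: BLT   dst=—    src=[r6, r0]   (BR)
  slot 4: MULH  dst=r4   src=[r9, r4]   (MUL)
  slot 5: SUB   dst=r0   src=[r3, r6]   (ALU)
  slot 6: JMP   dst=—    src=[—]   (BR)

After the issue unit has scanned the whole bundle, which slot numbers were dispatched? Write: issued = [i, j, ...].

(0) want 1×MUL +2rd +1wr — yes → AL2|MU1|ME1|BR1|rd6|wr2
(1) want 1×ALU +2rd +1wr — yes → AL1|MU1|ME1|BR1|rd4|wr1
(2) want 1×MEM +1rd +1wr — yes → AL1|MU1|ME0|BR1|rd3|wr0
(3) want 1×BR +2rd +0wr — yes → AL1|MU1|ME0|BR0|rd1|wr0
(4) want 1×MUL +2rd +1wr — RD_PORT → AL1|MU1|ME0|BR0|rd1|wr0
(5) want 1×ALU +2rd +1wr — RD_PORT → AL1|MU1|ME0|BR0|rd1|wr0
(6) want 1×BR +0rd +0wr — FU → AL1|MU1|ME0|BR0|rd1|wr0

issued = [0, 1, 2, 3]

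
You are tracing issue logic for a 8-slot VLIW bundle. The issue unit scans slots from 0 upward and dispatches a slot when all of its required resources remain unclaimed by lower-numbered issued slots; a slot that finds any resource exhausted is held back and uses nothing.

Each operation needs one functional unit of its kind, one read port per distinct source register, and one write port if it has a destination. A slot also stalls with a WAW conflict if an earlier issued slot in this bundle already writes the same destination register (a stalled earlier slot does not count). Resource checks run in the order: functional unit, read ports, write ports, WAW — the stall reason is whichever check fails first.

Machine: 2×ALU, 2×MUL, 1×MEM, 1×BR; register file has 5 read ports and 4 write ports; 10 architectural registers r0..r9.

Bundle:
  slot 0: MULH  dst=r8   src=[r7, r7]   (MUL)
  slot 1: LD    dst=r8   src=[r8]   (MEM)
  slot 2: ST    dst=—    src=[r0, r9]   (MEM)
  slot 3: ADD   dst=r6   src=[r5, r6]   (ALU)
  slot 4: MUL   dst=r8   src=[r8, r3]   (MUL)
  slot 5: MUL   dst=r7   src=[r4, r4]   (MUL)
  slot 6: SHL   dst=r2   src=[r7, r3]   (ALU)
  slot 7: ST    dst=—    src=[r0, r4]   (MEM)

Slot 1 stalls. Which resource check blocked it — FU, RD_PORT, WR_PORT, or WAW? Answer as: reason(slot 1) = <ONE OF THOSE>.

  0. MUL→r8 ⇒ go  {2A/1Mu/1Ld/1B | 4r 3w}
  1. MEM→r8 ⇒ no(WAW)  {2A/1Mu/1Ld/1B | 4r 3w}
  2. MEM ⇒ go  {2A/1Mu/0Ld/1B | 2r 3w}
  3. ALU→r6 ⇒ go  {1A/1Mu/0Ld/1B | 0r 2w}
  4. MUL→r8 ⇒ no(RD_PORT)  {1A/1Mu/0Ld/1B | 0r 2w}
  5. MUL→r7 ⇒ no(RD_PORT)  {1A/1Mu/0Ld/1B | 0r 2w}
  6. ALU→r2 ⇒ no(RD_PORT)  {1A/1Mu/0Ld/1B | 0r 2w}
  7. MEM ⇒ no(FU)  {1A/1Mu/0Ld/1B | 0r 2w}

reason(slot 1) = WAW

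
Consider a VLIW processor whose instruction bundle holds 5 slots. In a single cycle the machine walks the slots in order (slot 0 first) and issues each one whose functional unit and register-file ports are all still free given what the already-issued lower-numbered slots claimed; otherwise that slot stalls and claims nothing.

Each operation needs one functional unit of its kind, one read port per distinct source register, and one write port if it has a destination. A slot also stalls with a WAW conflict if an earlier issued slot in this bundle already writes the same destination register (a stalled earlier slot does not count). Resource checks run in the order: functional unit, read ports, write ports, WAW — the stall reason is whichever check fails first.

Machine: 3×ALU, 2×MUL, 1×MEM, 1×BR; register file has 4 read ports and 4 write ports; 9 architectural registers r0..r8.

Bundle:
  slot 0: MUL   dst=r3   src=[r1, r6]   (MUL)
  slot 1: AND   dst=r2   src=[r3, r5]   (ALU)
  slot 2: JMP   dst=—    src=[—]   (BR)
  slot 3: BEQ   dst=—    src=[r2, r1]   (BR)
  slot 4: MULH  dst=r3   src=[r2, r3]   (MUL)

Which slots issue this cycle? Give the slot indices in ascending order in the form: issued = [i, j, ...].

issued = [0, 1, 2]

[0] MUL needs rd=2 wr=1: ok; after: ALU=3 MUL=1 MEM=1 BR=1, R=2, W=3
[1] ALU needs rd=2 wr=1: ok; after: ALU=2 MUL=1 MEM=1 BR=1, R=0, W=2
[2] BR needs rd=0 wr=0: ok; after: ALU=2 MUL=1 MEM=1 BR=0, R=0, W=2
[3] BR needs rd=2 wr=0: FU; after: ALU=2 MUL=1 MEM=1 BR=0, R=0, W=2
[4] MUL needs rd=2 wr=1: RD_PORT; after: ALU=2 MUL=1 MEM=1 BR=0, R=0, W=2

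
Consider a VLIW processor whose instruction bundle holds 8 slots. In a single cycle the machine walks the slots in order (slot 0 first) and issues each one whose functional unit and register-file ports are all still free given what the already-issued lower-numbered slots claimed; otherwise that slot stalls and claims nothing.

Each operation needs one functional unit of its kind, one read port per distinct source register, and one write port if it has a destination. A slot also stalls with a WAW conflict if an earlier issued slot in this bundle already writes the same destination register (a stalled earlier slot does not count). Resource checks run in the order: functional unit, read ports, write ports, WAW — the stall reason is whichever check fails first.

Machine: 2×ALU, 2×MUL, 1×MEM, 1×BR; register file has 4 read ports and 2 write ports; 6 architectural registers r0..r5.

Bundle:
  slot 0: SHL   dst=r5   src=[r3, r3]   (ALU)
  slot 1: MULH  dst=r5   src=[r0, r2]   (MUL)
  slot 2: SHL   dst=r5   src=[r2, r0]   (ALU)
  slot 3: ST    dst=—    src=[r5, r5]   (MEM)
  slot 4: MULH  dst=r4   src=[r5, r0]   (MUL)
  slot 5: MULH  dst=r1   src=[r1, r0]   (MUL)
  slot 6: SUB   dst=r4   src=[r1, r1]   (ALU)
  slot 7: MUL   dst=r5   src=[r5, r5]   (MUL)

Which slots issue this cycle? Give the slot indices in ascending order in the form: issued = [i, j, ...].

#0 ALU src=r3,r3 dispatched  <A:1 Mu:2 Ld:1 B:1 rd:3 wr:1>
#1 MUL src=r0,r2 held:WAW  <A:1 Mu:2 Ld:1 B:1 rd:3 wr:1>
#2 ALU src=r2,r0 held:WAW  <A:1 Mu:2 Ld:1 B:1 rd:3 wr:1>
#3 MEM src=r5,r5 dispatched  <A:1 Mu:2 Ld:0 B:1 rd:2 wr:1>
#4 MUL src=r5,r0 dispatched  <A:1 Mu:1 Ld:0 B:1 rd:0 wr:0>
#5 MUL src=r1,r0 held:RD_PORT  <A:1 Mu:1 Ld:0 B:1 rd:0 wr:0>
#6 ALU src=r1,r1 held:RD_PORT  <A:1 Mu:1 Ld:0 B:1 rd:0 wr:0>
#7 MUL src=r5,r5 held:RD_PORT  <A:1 Mu:1 Ld:0 B:1 rd:0 wr:0>

issued = [0, 3, 4]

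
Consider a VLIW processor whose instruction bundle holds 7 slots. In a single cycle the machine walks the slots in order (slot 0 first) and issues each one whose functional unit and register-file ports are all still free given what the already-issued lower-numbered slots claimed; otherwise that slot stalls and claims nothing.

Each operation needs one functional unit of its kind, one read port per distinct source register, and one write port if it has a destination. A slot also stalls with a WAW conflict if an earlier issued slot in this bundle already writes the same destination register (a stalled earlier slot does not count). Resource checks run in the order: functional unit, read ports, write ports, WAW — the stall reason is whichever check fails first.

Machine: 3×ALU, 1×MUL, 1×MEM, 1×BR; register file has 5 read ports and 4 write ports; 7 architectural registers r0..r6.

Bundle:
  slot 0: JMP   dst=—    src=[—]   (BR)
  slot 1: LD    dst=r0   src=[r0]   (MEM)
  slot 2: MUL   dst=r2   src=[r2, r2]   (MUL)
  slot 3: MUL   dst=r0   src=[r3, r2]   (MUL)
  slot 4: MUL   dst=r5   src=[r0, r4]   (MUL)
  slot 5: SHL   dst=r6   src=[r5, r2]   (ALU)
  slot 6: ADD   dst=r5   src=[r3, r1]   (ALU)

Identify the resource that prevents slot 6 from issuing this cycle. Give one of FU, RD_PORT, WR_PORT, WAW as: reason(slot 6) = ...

reason(slot 6) = RD_PORT

slot 0 (BR): ISSUE — free A3,Mu1,Ld1,B0 rp5 wp4
slot 1 (MEM): ISSUE — free A3,Mu1,Ld0,B0 rp4 wp3
slot 2 (MUL): ISSUE — free A3,Mu0,Ld0,B0 rp3 wp2
slot 3 (MUL): stall FU — free A3,Mu0,Ld0,B0 rp3 wp2
slot 4 (MUL): stall FU — free A3,Mu0,Ld0,B0 rp3 wp2
slot 5 (ALU): ISSUE — free A2,Mu0,Ld0,B0 rp1 wp1
slot 6 (ALU): stall RD_PORT — free A2,Mu0,Ld0,B0 rp1 wp1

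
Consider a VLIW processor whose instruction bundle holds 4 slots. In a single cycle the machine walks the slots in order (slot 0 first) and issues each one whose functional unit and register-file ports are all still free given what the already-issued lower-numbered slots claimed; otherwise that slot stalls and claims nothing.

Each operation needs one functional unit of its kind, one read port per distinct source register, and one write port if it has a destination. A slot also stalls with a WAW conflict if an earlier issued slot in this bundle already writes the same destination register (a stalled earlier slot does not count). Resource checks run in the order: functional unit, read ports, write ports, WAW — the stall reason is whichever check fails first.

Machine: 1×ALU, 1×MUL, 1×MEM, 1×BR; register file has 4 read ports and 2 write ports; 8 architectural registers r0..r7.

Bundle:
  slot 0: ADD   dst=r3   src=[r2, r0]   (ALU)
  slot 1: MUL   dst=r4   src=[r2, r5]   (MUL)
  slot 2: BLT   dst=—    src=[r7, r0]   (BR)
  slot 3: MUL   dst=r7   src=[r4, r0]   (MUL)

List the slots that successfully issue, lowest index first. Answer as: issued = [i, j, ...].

slot 0 (ALU): ISSUE — free A0,Mu1,Ld1,B1 rp2 wp1
slot 1 (MUL): ISSUE — free A0,Mu0,Ld1,B1 rp0 wp0
slot 2 (BR): stall RD_PORT — free A0,Mu0,Ld1,B1 rp0 wp0
slot 3 (MUL): stall FU — free A0,Mu0,Ld1,B1 rp0 wp0

issued = [0, 1]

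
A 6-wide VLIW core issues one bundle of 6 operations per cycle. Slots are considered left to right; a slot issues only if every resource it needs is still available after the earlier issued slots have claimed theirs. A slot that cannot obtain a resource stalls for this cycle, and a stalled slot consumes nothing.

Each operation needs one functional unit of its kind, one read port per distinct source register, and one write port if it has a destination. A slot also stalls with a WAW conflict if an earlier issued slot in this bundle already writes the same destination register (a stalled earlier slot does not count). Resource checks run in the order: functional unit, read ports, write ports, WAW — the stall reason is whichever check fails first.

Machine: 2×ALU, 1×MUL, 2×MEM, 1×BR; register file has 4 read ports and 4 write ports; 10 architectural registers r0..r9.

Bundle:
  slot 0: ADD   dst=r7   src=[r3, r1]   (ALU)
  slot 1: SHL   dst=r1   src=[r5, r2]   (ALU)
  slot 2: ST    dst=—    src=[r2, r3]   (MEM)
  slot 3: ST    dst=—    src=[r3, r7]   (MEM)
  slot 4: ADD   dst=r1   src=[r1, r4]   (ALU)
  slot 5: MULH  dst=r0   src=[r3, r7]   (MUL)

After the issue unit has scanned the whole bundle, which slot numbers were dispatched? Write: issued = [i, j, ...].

issued = [0, 1]

(0) want 1×ALU +2rd +1wr — yes → AL1|MU1|ME2|BR1|rd2|wr3
(1) want 1×ALU +2rd +1wr — yes → AL0|MU1|ME2|BR1|rd0|wr2
(2) want 1×MEM +2rd +0wr — RD_PORT → AL0|MU1|ME2|BR1|rd0|wr2
(3) want 1×MEM +2rd +0wr — RD_PORT → AL0|MU1|ME2|BR1|rd0|wr2
(4) want 1×ALU +2rd +1wr — FU → AL0|MU1|ME2|BR1|rd0|wr2
(5) want 1×MUL +2rd +1wr — RD_PORT → AL0|MU1|ME2|BR1|rd0|wr2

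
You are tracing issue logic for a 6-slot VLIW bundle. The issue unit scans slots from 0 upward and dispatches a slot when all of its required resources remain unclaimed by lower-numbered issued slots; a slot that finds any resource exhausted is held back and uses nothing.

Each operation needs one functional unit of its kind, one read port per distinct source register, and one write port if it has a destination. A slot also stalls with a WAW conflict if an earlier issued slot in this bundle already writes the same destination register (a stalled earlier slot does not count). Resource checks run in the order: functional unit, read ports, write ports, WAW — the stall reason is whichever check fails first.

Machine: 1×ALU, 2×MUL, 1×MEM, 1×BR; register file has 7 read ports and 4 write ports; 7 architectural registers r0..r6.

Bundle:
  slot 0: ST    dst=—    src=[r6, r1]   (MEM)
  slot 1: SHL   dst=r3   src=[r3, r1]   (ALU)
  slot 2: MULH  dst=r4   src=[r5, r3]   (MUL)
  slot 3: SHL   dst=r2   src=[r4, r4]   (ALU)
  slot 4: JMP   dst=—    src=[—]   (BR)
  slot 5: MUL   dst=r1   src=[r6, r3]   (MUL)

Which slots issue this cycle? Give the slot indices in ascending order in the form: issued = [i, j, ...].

issued = [0, 1, 2, 4]

  0. MEM ⇒ go  {1A/2Mu/0Ld/1B | 5r 4w}
  1. ALU→r3 ⇒ go  {0A/2Mu/0Ld/1B | 3r 3w}
  2. MUL→r4 ⇒ go  {0A/1Mu/0Ld/1B | 1r 2w}
  3. ALU→r2 ⇒ no(FU)  {0A/1Mu/0Ld/1B | 1r 2w}
  4. BR ⇒ go  {0A/1Mu/0Ld/0B | 1r 2w}
  5. MUL→r1 ⇒ no(RD_PORT)  {0A/1Mu/0Ld/0B | 1r 2w}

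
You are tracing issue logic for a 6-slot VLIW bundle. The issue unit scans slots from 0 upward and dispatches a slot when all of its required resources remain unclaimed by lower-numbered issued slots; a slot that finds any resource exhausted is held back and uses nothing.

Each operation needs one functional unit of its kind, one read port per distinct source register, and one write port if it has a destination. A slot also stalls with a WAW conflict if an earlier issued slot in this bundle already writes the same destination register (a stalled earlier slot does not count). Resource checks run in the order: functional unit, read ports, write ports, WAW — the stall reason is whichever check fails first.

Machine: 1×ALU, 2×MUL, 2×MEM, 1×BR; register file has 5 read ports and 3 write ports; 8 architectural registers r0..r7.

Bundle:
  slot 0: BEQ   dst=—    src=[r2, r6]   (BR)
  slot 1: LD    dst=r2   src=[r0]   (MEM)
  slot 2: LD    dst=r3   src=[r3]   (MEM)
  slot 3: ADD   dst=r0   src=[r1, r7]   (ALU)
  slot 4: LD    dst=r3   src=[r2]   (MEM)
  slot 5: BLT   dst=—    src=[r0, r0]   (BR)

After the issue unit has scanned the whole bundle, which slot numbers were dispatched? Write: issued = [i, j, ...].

(0) want 1×BR +2rd +0wr — yes → AL1|MU2|ME2|BR0|rd3|wr3
(1) want 1×MEM +1rd +1wr — yes → AL1|MU2|ME1|BR0|rd2|wr2
(2) want 1×MEM +1rd +1wr — yes → AL1|MU2|ME0|BR0|rd1|wr1
(3) want 1×ALU +2rd +1wr — RD_PORT → AL1|MU2|ME0|BR0|rd1|wr1
(4) want 1×MEM +1rd +1wr — FU → AL1|MU2|ME0|BR0|rd1|wr1
(5) want 1×BR +1rd +0wr — FU → AL1|MU2|ME0|BR0|rd1|wr1

issued = [0, 1, 2]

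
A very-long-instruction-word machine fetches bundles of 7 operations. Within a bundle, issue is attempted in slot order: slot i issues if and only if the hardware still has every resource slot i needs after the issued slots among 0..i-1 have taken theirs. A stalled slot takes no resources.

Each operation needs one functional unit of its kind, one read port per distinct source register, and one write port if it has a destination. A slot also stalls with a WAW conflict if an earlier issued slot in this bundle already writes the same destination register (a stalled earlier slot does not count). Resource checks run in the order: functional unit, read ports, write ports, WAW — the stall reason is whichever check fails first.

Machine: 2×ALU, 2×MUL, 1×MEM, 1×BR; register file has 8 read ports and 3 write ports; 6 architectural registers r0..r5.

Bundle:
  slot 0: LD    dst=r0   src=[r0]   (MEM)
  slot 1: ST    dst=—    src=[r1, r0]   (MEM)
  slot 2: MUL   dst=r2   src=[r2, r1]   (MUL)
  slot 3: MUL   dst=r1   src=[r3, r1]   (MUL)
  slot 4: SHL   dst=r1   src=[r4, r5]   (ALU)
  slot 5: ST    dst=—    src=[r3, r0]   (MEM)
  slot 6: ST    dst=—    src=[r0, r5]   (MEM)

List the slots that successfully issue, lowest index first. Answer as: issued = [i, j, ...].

issued = [0, 2, 3]

#0 MEM src=r0 dispatched  <A:2 Mu:2 Ld:0 B:1 rd:7 wr:2>
#1 MEM src=r1,r0 held:FU  <A:2 Mu:2 Ld:0 B:1 rd:7 wr:2>
#2 MUL src=r2,r1 dispatched  <A:2 Mu:1 Ld:0 B:1 rd:5 wr:1>
#3 MUL src=r3,r1 dispatched  <A:2 Mu:0 Ld:0 B:1 rd:3 wr:0>
#4 ALU src=r4,r5 held:WR_PORT  <A:2 Mu:0 Ld:0 B:1 rd:3 wr:0>
#5 MEM src=r3,r0 held:FU  <A:2 Mu:0 Ld:0 B:1 rd:3 wr:0>
#6 MEM src=r0,r5 held:FU  <A:2 Mu:0 Ld:0 B:1 rd:3 wr:0>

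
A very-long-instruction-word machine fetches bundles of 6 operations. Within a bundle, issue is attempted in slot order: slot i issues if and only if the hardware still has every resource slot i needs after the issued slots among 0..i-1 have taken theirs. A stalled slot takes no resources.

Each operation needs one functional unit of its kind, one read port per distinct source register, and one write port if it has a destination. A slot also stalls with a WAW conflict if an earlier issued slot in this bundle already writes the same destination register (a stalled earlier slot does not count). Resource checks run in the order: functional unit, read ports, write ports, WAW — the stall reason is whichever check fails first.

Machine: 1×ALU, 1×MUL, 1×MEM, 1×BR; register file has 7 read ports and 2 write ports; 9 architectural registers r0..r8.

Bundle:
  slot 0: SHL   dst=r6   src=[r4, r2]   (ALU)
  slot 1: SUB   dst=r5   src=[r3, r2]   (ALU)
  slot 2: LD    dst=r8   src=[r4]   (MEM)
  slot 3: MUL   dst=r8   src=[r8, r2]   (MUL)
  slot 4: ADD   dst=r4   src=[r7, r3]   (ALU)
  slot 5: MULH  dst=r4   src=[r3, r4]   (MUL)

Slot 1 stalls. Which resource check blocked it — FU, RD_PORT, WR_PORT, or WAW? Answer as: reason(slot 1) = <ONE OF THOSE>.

  0. ALU→r6 ⇒ go  {0A/1Mu/1Ld/1B | 5r 1w}
  1. ALU→r5 ⇒ no(FU)  {0A/1Mu/1Ld/1B | 5r 1w}
  2. MEM→r8 ⇒ go  {0A/1Mu/0Ld/1B | 4r 0w}
  3. MUL→r8 ⇒ no(WR_PORT)  {0A/1Mu/0Ld/1B | 4r 0w}
  4. ALU→r4 ⇒ no(FU)  {0A/1Mu/0Ld/1B | 4r 0w}
  5. MUL→r4 ⇒ no(WR_PORT)  {0A/1Mu/0Ld/1B | 4r 0w}

reason(slot 1) = FU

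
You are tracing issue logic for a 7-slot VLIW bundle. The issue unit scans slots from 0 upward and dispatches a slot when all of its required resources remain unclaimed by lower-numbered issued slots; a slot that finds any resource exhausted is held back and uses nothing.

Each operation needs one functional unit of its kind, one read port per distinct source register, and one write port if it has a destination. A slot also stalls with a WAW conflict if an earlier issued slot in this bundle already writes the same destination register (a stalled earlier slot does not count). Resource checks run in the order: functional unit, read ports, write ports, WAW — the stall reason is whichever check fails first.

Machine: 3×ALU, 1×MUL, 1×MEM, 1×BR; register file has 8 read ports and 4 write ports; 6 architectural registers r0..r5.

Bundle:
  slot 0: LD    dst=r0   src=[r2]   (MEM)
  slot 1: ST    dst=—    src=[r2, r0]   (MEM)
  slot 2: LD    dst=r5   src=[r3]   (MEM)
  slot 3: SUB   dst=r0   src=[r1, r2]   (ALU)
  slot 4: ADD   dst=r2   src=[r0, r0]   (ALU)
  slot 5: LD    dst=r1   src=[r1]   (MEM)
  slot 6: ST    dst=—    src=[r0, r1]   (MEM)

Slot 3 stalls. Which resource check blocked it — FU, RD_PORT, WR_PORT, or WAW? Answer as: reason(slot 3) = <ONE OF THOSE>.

reason(slot 3) = WAW

#0 MEM src=r2 dispatched  <A:3 Mu:1 Ld:0 B:1 rd:7 wr:3>
#1 MEM src=r2,r0 held:FU  <A:3 Mu:1 Ld:0 B:1 rd:7 wr:3>
#2 MEM src=r3 held:FU  <A:3 Mu:1 Ld:0 B:1 rd:7 wr:3>
#3 ALU src=r1,r2 held:WAW  <A:3 Mu:1 Ld:0 B:1 rd:7 wr:3>
#4 ALU src=r0,r0 dispatched  <A:2 Mu:1 Ld:0 B:1 rd:6 wr:2>
#5 MEM src=r1 held:FU  <A:2 Mu:1 Ld:0 B:1 rd:6 wr:2>
#6 MEM src=r0,r1 held:FU  <A:2 Mu:1 Ld:0 B:1 rd:6 wr:2>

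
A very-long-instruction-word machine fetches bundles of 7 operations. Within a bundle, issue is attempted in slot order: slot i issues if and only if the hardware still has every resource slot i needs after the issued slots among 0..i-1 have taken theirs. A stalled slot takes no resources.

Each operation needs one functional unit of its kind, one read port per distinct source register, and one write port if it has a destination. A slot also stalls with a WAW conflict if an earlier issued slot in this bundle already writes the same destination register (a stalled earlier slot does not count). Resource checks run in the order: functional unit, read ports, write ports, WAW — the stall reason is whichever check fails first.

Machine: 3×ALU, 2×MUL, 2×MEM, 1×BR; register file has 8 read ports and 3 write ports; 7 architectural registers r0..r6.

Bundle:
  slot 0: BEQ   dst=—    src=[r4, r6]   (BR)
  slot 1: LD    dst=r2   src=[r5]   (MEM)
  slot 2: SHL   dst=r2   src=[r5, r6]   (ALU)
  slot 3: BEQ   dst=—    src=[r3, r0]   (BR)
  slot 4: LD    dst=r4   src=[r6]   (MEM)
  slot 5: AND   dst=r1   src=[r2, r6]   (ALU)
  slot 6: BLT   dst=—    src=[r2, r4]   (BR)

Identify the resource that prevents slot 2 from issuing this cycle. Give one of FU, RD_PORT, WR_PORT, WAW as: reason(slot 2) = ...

reason(slot 2) = WAW

[0] BR needs rd=2 wr=0: ok; after: ALU=3 MUL=2 MEM=2 BR=0, R=6, W=3
[1] MEM needs rd=1 wr=1: ok; after: ALU=3 MUL=2 MEM=1 BR=0, R=5, W=2
[2] ALU needs rd=2 wr=1: WAW; after: ALU=3 MUL=2 MEM=1 BR=0, R=5, W=2
[3] BR needs rd=2 wr=0: FU; after: ALU=3 MUL=2 MEM=1 BR=0, R=5, W=2
[4] MEM needs rd=1 wr=1: ok; after: ALU=3 MUL=2 MEM=0 BR=0, R=4, W=1
[5] ALU needs rd=2 wr=1: ok; after: ALU=2 MUL=2 MEM=0 BR=0, R=2, W=0
[6] BR needs rd=2 wr=0: FU; after: ALU=2 MUL=2 MEM=0 BR=0, R=2, W=0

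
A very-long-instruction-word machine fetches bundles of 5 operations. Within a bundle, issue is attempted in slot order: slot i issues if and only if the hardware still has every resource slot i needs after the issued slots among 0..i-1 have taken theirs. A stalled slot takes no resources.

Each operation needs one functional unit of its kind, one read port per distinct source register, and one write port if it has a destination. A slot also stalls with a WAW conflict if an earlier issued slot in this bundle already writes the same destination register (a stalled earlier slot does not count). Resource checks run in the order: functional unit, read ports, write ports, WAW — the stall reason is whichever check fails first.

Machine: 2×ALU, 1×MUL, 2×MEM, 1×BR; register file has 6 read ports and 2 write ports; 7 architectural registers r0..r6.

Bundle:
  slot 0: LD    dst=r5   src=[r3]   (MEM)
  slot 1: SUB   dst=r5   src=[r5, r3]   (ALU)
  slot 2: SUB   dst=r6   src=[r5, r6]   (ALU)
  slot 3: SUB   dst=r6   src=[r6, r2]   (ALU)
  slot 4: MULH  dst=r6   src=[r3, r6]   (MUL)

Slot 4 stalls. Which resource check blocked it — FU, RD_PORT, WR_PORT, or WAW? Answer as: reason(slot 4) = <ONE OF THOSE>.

reason(slot 4) = WR_PORT

(0) want 1×MEM +1rd +1wr — yes → AL2|MU1|ME1|BR1|rd5|wr1
(1) want 1×ALU +2rd +1wr — WAW → AL2|MU1|ME1|BR1|rd5|wr1
(2) want 1×ALU +2rd +1wr — yes → AL1|MU1|ME1|BR1|rd3|wr0
(3) want 1×ALU +2rd +1wr — WR_PORT → AL1|MU1|ME1|BR1|rd3|wr0
(4) want 1×MUL +2rd +1wr — WR_PORT → AL1|MU1|ME1|BR1|rd3|wr0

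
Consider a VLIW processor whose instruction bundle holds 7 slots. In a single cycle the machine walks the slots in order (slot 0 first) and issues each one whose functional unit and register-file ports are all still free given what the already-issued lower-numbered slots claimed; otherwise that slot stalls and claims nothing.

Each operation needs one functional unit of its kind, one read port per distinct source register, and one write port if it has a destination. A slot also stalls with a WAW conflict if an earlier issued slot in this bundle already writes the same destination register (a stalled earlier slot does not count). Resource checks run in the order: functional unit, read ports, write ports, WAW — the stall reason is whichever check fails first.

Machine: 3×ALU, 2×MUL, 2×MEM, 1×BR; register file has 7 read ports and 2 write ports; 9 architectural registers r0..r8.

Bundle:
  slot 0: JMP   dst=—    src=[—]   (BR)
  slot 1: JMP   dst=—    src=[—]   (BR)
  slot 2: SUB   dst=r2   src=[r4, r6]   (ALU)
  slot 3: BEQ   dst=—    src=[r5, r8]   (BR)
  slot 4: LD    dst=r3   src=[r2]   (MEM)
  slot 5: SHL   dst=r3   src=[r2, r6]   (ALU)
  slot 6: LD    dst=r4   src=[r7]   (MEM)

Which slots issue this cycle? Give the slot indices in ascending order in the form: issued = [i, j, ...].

  0. BR ⇒ go  {3A/2Mu/2Ld/0B | 7r 2w}
  1. BR ⇒ no(FU)  {3A/2Mu/2Ld/0B | 7r 2w}
  2. ALU→r2 ⇒ go  {2A/2Mu/2Ld/0B | 5r 1w}
  3. BR ⇒ no(FU)  {2A/2Mu/2Ld/0B | 5r 1w}
  4. MEM→r3 ⇒ go  {2A/2Mu/1Ld/0B | 4r 0w}
  5. ALU→r3 ⇒ no(WR_PORT)  {2A/2Mu/1Ld/0B | 4r 0w}
  6. MEM→r4 ⇒ no(WR_PORT)  {2A/2Mu/1Ld/0B | 4r 0w}

issued = [0, 2, 4]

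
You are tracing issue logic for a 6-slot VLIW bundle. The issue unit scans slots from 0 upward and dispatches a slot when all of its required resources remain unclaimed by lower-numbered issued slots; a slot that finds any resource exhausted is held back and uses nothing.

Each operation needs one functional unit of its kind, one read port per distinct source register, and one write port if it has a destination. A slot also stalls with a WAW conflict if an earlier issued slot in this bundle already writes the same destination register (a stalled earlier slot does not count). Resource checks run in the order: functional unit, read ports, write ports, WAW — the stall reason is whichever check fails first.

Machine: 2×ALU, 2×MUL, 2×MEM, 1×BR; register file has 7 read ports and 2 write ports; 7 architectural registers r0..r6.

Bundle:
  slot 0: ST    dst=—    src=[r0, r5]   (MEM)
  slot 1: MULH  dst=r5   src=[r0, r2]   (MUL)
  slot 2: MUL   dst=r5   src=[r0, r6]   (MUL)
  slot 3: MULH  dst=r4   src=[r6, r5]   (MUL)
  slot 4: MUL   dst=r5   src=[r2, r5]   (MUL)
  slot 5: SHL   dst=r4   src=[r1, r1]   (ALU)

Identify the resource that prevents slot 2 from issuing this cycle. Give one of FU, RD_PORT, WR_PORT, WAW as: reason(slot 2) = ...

slot 0 (MEM): ISSUE — free A2,Mu2,Ld1,B1 rp5 wp2
slot 1 (MUL): ISSUE — free A2,Mu1,Ld1,B1 rp3 wp1
slot 2 (MUL): stall WAW — free A2,Mu1,Ld1,B1 rp3 wp1
slot 3 (MUL): ISSUE — free A2,Mu0,Ld1,B1 rp1 wp0
slot 4 (MUL): stall FU — free A2,Mu0,Ld1,B1 rp1 wp0
slot 5 (ALU): stall WR_PORT — free A2,Mu0,Ld1,B1 rp1 wp0

reason(slot 2) = WAW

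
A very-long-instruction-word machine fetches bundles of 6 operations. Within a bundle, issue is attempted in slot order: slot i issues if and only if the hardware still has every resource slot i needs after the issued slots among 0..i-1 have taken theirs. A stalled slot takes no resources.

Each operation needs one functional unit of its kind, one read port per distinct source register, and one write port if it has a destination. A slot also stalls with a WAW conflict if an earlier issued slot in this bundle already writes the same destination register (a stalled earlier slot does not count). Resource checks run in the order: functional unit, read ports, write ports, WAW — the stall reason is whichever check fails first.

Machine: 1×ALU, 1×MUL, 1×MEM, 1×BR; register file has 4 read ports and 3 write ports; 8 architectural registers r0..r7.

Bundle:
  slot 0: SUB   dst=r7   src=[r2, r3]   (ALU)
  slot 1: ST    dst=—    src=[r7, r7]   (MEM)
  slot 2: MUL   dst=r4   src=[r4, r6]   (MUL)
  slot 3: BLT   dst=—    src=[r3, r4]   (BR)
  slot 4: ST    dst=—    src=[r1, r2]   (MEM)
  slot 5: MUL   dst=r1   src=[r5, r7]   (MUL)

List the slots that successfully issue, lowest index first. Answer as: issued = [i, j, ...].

issued = [0, 1]

(0) want 1×ALU +2rd +1wr — yes → AL0|MU1|ME1|BR1|rd2|wr2
(1) want 1×MEM +1rd +0wr — yes → AL0|MU1|ME0|BR1|rd1|wr2
(2) want 1×MUL +2rd +1wr — RD_PORT → AL0|MU1|ME0|BR1|rd1|wr2
(3) want 1×BR +2rd +0wr — RD_PORT → AL0|MU1|ME0|BR1|rd1|wr2
(4) want 1×MEM +2rd +0wr — FU → AL0|MU1|ME0|BR1|rd1|wr2
(5) want 1×MUL +2rd +1wr — RD_PORT → AL0|MU1|ME0|BR1|rd1|wr2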